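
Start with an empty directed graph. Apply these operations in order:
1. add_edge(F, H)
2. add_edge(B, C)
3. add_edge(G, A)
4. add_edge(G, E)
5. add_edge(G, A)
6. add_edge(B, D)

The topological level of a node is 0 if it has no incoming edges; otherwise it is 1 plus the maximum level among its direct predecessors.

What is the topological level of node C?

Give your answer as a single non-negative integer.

Op 1: add_edge(F, H). Edges now: 1
Op 2: add_edge(B, C). Edges now: 2
Op 3: add_edge(G, A). Edges now: 3
Op 4: add_edge(G, E). Edges now: 4
Op 5: add_edge(G, A) (duplicate, no change). Edges now: 4
Op 6: add_edge(B, D). Edges now: 5
Compute levels (Kahn BFS):
  sources (in-degree 0): B, F, G
  process B: level=0
    B->C: in-degree(C)=0, level(C)=1, enqueue
    B->D: in-degree(D)=0, level(D)=1, enqueue
  process F: level=0
    F->H: in-degree(H)=0, level(H)=1, enqueue
  process G: level=0
    G->A: in-degree(A)=0, level(A)=1, enqueue
    G->E: in-degree(E)=0, level(E)=1, enqueue
  process C: level=1
  process D: level=1
  process H: level=1
  process A: level=1
  process E: level=1
All levels: A:1, B:0, C:1, D:1, E:1, F:0, G:0, H:1
level(C) = 1

Answer: 1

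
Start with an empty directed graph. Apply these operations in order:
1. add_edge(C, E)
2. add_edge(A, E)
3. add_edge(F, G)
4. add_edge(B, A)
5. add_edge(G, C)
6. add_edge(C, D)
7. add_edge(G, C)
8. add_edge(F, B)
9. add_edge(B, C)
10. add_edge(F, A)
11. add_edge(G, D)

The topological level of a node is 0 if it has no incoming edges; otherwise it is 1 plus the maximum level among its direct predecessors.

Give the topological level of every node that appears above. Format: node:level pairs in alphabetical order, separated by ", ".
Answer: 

Answer: A:2, B:1, C:2, D:3, E:3, F:0, G:1

Derivation:
Op 1: add_edge(C, E). Edges now: 1
Op 2: add_edge(A, E). Edges now: 2
Op 3: add_edge(F, G). Edges now: 3
Op 4: add_edge(B, A). Edges now: 4
Op 5: add_edge(G, C). Edges now: 5
Op 6: add_edge(C, D). Edges now: 6
Op 7: add_edge(G, C) (duplicate, no change). Edges now: 6
Op 8: add_edge(F, B). Edges now: 7
Op 9: add_edge(B, C). Edges now: 8
Op 10: add_edge(F, A). Edges now: 9
Op 11: add_edge(G, D). Edges now: 10
Compute levels (Kahn BFS):
  sources (in-degree 0): F
  process F: level=0
    F->A: in-degree(A)=1, level(A)>=1
    F->B: in-degree(B)=0, level(B)=1, enqueue
    F->G: in-degree(G)=0, level(G)=1, enqueue
  process B: level=1
    B->A: in-degree(A)=0, level(A)=2, enqueue
    B->C: in-degree(C)=1, level(C)>=2
  process G: level=1
    G->C: in-degree(C)=0, level(C)=2, enqueue
    G->D: in-degree(D)=1, level(D)>=2
  process A: level=2
    A->E: in-degree(E)=1, level(E)>=3
  process C: level=2
    C->D: in-degree(D)=0, level(D)=3, enqueue
    C->E: in-degree(E)=0, level(E)=3, enqueue
  process D: level=3
  process E: level=3
All levels: A:2, B:1, C:2, D:3, E:3, F:0, G:1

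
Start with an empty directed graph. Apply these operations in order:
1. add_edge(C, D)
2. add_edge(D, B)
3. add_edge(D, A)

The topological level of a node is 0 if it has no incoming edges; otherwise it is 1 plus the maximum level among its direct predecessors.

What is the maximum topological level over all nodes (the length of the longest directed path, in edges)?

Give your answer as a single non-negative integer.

Answer: 2

Derivation:
Op 1: add_edge(C, D). Edges now: 1
Op 2: add_edge(D, B). Edges now: 2
Op 3: add_edge(D, A). Edges now: 3
Compute levels (Kahn BFS):
  sources (in-degree 0): C
  process C: level=0
    C->D: in-degree(D)=0, level(D)=1, enqueue
  process D: level=1
    D->A: in-degree(A)=0, level(A)=2, enqueue
    D->B: in-degree(B)=0, level(B)=2, enqueue
  process A: level=2
  process B: level=2
All levels: A:2, B:2, C:0, D:1
max level = 2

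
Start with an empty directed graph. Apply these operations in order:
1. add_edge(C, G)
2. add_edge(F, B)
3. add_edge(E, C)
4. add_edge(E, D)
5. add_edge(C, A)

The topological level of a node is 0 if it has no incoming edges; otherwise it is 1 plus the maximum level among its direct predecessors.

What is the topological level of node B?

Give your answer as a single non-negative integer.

Answer: 1

Derivation:
Op 1: add_edge(C, G). Edges now: 1
Op 2: add_edge(F, B). Edges now: 2
Op 3: add_edge(E, C). Edges now: 3
Op 4: add_edge(E, D). Edges now: 4
Op 5: add_edge(C, A). Edges now: 5
Compute levels (Kahn BFS):
  sources (in-degree 0): E, F
  process E: level=0
    E->C: in-degree(C)=0, level(C)=1, enqueue
    E->D: in-degree(D)=0, level(D)=1, enqueue
  process F: level=0
    F->B: in-degree(B)=0, level(B)=1, enqueue
  process C: level=1
    C->A: in-degree(A)=0, level(A)=2, enqueue
    C->G: in-degree(G)=0, level(G)=2, enqueue
  process D: level=1
  process B: level=1
  process A: level=2
  process G: level=2
All levels: A:2, B:1, C:1, D:1, E:0, F:0, G:2
level(B) = 1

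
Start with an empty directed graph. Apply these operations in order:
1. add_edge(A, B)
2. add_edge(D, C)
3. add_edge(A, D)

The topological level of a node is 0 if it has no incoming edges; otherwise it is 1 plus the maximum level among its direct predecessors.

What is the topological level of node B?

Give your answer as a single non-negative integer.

Op 1: add_edge(A, B). Edges now: 1
Op 2: add_edge(D, C). Edges now: 2
Op 3: add_edge(A, D). Edges now: 3
Compute levels (Kahn BFS):
  sources (in-degree 0): A
  process A: level=0
    A->B: in-degree(B)=0, level(B)=1, enqueue
    A->D: in-degree(D)=0, level(D)=1, enqueue
  process B: level=1
  process D: level=1
    D->C: in-degree(C)=0, level(C)=2, enqueue
  process C: level=2
All levels: A:0, B:1, C:2, D:1
level(B) = 1

Answer: 1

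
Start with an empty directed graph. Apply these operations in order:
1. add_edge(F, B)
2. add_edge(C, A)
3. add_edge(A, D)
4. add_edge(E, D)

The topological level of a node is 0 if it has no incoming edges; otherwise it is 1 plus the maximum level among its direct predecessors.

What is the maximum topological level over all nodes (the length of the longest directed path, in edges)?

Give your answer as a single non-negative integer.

Op 1: add_edge(F, B). Edges now: 1
Op 2: add_edge(C, A). Edges now: 2
Op 3: add_edge(A, D). Edges now: 3
Op 4: add_edge(E, D). Edges now: 4
Compute levels (Kahn BFS):
  sources (in-degree 0): C, E, F
  process C: level=0
    C->A: in-degree(A)=0, level(A)=1, enqueue
  process E: level=0
    E->D: in-degree(D)=1, level(D)>=1
  process F: level=0
    F->B: in-degree(B)=0, level(B)=1, enqueue
  process A: level=1
    A->D: in-degree(D)=0, level(D)=2, enqueue
  process B: level=1
  process D: level=2
All levels: A:1, B:1, C:0, D:2, E:0, F:0
max level = 2

Answer: 2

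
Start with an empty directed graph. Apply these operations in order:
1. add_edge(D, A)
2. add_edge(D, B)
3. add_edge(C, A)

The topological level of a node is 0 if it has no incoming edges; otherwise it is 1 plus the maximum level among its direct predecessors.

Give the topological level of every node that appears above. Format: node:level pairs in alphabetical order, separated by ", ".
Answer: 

Op 1: add_edge(D, A). Edges now: 1
Op 2: add_edge(D, B). Edges now: 2
Op 3: add_edge(C, A). Edges now: 3
Compute levels (Kahn BFS):
  sources (in-degree 0): C, D
  process C: level=0
    C->A: in-degree(A)=1, level(A)>=1
  process D: level=0
    D->A: in-degree(A)=0, level(A)=1, enqueue
    D->B: in-degree(B)=0, level(B)=1, enqueue
  process A: level=1
  process B: level=1
All levels: A:1, B:1, C:0, D:0

Answer: A:1, B:1, C:0, D:0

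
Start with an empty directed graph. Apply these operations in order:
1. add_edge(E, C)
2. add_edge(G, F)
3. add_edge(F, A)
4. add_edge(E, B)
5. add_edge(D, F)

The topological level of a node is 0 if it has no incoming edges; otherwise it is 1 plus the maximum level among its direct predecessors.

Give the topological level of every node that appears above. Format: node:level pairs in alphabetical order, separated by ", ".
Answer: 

Op 1: add_edge(E, C). Edges now: 1
Op 2: add_edge(G, F). Edges now: 2
Op 3: add_edge(F, A). Edges now: 3
Op 4: add_edge(E, B). Edges now: 4
Op 5: add_edge(D, F). Edges now: 5
Compute levels (Kahn BFS):
  sources (in-degree 0): D, E, G
  process D: level=0
    D->F: in-degree(F)=1, level(F)>=1
  process E: level=0
    E->B: in-degree(B)=0, level(B)=1, enqueue
    E->C: in-degree(C)=0, level(C)=1, enqueue
  process G: level=0
    G->F: in-degree(F)=0, level(F)=1, enqueue
  process B: level=1
  process C: level=1
  process F: level=1
    F->A: in-degree(A)=0, level(A)=2, enqueue
  process A: level=2
All levels: A:2, B:1, C:1, D:0, E:0, F:1, G:0

Answer: A:2, B:1, C:1, D:0, E:0, F:1, G:0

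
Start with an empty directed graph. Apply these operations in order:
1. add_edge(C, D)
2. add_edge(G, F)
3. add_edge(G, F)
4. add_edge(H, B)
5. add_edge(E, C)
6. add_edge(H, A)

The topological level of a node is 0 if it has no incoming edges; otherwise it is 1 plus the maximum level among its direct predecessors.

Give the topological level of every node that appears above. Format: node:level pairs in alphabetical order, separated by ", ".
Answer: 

Op 1: add_edge(C, D). Edges now: 1
Op 2: add_edge(G, F). Edges now: 2
Op 3: add_edge(G, F) (duplicate, no change). Edges now: 2
Op 4: add_edge(H, B). Edges now: 3
Op 5: add_edge(E, C). Edges now: 4
Op 6: add_edge(H, A). Edges now: 5
Compute levels (Kahn BFS):
  sources (in-degree 0): E, G, H
  process E: level=0
    E->C: in-degree(C)=0, level(C)=1, enqueue
  process G: level=0
    G->F: in-degree(F)=0, level(F)=1, enqueue
  process H: level=0
    H->A: in-degree(A)=0, level(A)=1, enqueue
    H->B: in-degree(B)=0, level(B)=1, enqueue
  process C: level=1
    C->D: in-degree(D)=0, level(D)=2, enqueue
  process F: level=1
  process A: level=1
  process B: level=1
  process D: level=2
All levels: A:1, B:1, C:1, D:2, E:0, F:1, G:0, H:0

Answer: A:1, B:1, C:1, D:2, E:0, F:1, G:0, H:0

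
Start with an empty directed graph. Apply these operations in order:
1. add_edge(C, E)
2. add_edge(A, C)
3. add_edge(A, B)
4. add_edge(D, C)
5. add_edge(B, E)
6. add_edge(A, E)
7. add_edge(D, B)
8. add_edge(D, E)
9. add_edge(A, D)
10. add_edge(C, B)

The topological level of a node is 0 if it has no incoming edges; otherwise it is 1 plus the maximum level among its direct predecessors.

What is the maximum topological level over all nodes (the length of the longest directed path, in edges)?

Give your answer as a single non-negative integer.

Op 1: add_edge(C, E). Edges now: 1
Op 2: add_edge(A, C). Edges now: 2
Op 3: add_edge(A, B). Edges now: 3
Op 4: add_edge(D, C). Edges now: 4
Op 5: add_edge(B, E). Edges now: 5
Op 6: add_edge(A, E). Edges now: 6
Op 7: add_edge(D, B). Edges now: 7
Op 8: add_edge(D, E). Edges now: 8
Op 9: add_edge(A, D). Edges now: 9
Op 10: add_edge(C, B). Edges now: 10
Compute levels (Kahn BFS):
  sources (in-degree 0): A
  process A: level=0
    A->B: in-degree(B)=2, level(B)>=1
    A->C: in-degree(C)=1, level(C)>=1
    A->D: in-degree(D)=0, level(D)=1, enqueue
    A->E: in-degree(E)=3, level(E)>=1
  process D: level=1
    D->B: in-degree(B)=1, level(B)>=2
    D->C: in-degree(C)=0, level(C)=2, enqueue
    D->E: in-degree(E)=2, level(E)>=2
  process C: level=2
    C->B: in-degree(B)=0, level(B)=3, enqueue
    C->E: in-degree(E)=1, level(E)>=3
  process B: level=3
    B->E: in-degree(E)=0, level(E)=4, enqueue
  process E: level=4
All levels: A:0, B:3, C:2, D:1, E:4
max level = 4

Answer: 4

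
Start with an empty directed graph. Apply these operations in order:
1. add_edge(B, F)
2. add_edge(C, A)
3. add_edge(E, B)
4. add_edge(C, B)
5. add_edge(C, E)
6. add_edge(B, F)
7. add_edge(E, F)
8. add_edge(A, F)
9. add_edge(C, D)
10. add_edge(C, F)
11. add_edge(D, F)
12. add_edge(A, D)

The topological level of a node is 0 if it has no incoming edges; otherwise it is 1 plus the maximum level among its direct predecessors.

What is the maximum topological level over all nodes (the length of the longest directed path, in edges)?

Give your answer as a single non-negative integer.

Op 1: add_edge(B, F). Edges now: 1
Op 2: add_edge(C, A). Edges now: 2
Op 3: add_edge(E, B). Edges now: 3
Op 4: add_edge(C, B). Edges now: 4
Op 5: add_edge(C, E). Edges now: 5
Op 6: add_edge(B, F) (duplicate, no change). Edges now: 5
Op 7: add_edge(E, F). Edges now: 6
Op 8: add_edge(A, F). Edges now: 7
Op 9: add_edge(C, D). Edges now: 8
Op 10: add_edge(C, F). Edges now: 9
Op 11: add_edge(D, F). Edges now: 10
Op 12: add_edge(A, D). Edges now: 11
Compute levels (Kahn BFS):
  sources (in-degree 0): C
  process C: level=0
    C->A: in-degree(A)=0, level(A)=1, enqueue
    C->B: in-degree(B)=1, level(B)>=1
    C->D: in-degree(D)=1, level(D)>=1
    C->E: in-degree(E)=0, level(E)=1, enqueue
    C->F: in-degree(F)=4, level(F)>=1
  process A: level=1
    A->D: in-degree(D)=0, level(D)=2, enqueue
    A->F: in-degree(F)=3, level(F)>=2
  process E: level=1
    E->B: in-degree(B)=0, level(B)=2, enqueue
    E->F: in-degree(F)=2, level(F)>=2
  process D: level=2
    D->F: in-degree(F)=1, level(F)>=3
  process B: level=2
    B->F: in-degree(F)=0, level(F)=3, enqueue
  process F: level=3
All levels: A:1, B:2, C:0, D:2, E:1, F:3
max level = 3

Answer: 3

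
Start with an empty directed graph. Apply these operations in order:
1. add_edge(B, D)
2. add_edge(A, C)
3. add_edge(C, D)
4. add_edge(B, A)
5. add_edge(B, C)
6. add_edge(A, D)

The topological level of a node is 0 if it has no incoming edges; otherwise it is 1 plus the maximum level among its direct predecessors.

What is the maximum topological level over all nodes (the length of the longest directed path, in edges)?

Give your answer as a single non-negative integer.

Answer: 3

Derivation:
Op 1: add_edge(B, D). Edges now: 1
Op 2: add_edge(A, C). Edges now: 2
Op 3: add_edge(C, D). Edges now: 3
Op 4: add_edge(B, A). Edges now: 4
Op 5: add_edge(B, C). Edges now: 5
Op 6: add_edge(A, D). Edges now: 6
Compute levels (Kahn BFS):
  sources (in-degree 0): B
  process B: level=0
    B->A: in-degree(A)=0, level(A)=1, enqueue
    B->C: in-degree(C)=1, level(C)>=1
    B->D: in-degree(D)=2, level(D)>=1
  process A: level=1
    A->C: in-degree(C)=0, level(C)=2, enqueue
    A->D: in-degree(D)=1, level(D)>=2
  process C: level=2
    C->D: in-degree(D)=0, level(D)=3, enqueue
  process D: level=3
All levels: A:1, B:0, C:2, D:3
max level = 3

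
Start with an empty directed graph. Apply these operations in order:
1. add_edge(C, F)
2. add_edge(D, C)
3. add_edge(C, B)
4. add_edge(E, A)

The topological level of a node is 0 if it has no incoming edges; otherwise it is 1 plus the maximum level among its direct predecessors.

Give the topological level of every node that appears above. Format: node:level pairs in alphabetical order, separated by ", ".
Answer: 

Op 1: add_edge(C, F). Edges now: 1
Op 2: add_edge(D, C). Edges now: 2
Op 3: add_edge(C, B). Edges now: 3
Op 4: add_edge(E, A). Edges now: 4
Compute levels (Kahn BFS):
  sources (in-degree 0): D, E
  process D: level=0
    D->C: in-degree(C)=0, level(C)=1, enqueue
  process E: level=0
    E->A: in-degree(A)=0, level(A)=1, enqueue
  process C: level=1
    C->B: in-degree(B)=0, level(B)=2, enqueue
    C->F: in-degree(F)=0, level(F)=2, enqueue
  process A: level=1
  process B: level=2
  process F: level=2
All levels: A:1, B:2, C:1, D:0, E:0, F:2

Answer: A:1, B:2, C:1, D:0, E:0, F:2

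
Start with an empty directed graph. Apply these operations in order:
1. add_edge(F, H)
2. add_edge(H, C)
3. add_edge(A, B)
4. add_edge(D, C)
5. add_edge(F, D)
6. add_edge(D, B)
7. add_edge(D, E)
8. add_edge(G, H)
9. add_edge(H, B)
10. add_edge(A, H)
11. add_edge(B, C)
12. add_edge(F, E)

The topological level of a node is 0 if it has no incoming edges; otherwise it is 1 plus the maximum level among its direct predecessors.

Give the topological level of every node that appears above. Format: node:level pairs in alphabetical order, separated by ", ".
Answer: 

Answer: A:0, B:2, C:3, D:1, E:2, F:0, G:0, H:1

Derivation:
Op 1: add_edge(F, H). Edges now: 1
Op 2: add_edge(H, C). Edges now: 2
Op 3: add_edge(A, B). Edges now: 3
Op 4: add_edge(D, C). Edges now: 4
Op 5: add_edge(F, D). Edges now: 5
Op 6: add_edge(D, B). Edges now: 6
Op 7: add_edge(D, E). Edges now: 7
Op 8: add_edge(G, H). Edges now: 8
Op 9: add_edge(H, B). Edges now: 9
Op 10: add_edge(A, H). Edges now: 10
Op 11: add_edge(B, C). Edges now: 11
Op 12: add_edge(F, E). Edges now: 12
Compute levels (Kahn BFS):
  sources (in-degree 0): A, F, G
  process A: level=0
    A->B: in-degree(B)=2, level(B)>=1
    A->H: in-degree(H)=2, level(H)>=1
  process F: level=0
    F->D: in-degree(D)=0, level(D)=1, enqueue
    F->E: in-degree(E)=1, level(E)>=1
    F->H: in-degree(H)=1, level(H)>=1
  process G: level=0
    G->H: in-degree(H)=0, level(H)=1, enqueue
  process D: level=1
    D->B: in-degree(B)=1, level(B)>=2
    D->C: in-degree(C)=2, level(C)>=2
    D->E: in-degree(E)=0, level(E)=2, enqueue
  process H: level=1
    H->B: in-degree(B)=0, level(B)=2, enqueue
    H->C: in-degree(C)=1, level(C)>=2
  process E: level=2
  process B: level=2
    B->C: in-degree(C)=0, level(C)=3, enqueue
  process C: level=3
All levels: A:0, B:2, C:3, D:1, E:2, F:0, G:0, H:1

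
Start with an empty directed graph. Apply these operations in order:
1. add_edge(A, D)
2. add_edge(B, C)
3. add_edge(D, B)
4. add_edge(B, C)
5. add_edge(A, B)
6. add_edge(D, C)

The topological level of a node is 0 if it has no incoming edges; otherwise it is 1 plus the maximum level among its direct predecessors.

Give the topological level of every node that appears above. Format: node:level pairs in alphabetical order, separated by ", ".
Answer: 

Answer: A:0, B:2, C:3, D:1

Derivation:
Op 1: add_edge(A, D). Edges now: 1
Op 2: add_edge(B, C). Edges now: 2
Op 3: add_edge(D, B). Edges now: 3
Op 4: add_edge(B, C) (duplicate, no change). Edges now: 3
Op 5: add_edge(A, B). Edges now: 4
Op 6: add_edge(D, C). Edges now: 5
Compute levels (Kahn BFS):
  sources (in-degree 0): A
  process A: level=0
    A->B: in-degree(B)=1, level(B)>=1
    A->D: in-degree(D)=0, level(D)=1, enqueue
  process D: level=1
    D->B: in-degree(B)=0, level(B)=2, enqueue
    D->C: in-degree(C)=1, level(C)>=2
  process B: level=2
    B->C: in-degree(C)=0, level(C)=3, enqueue
  process C: level=3
All levels: A:0, B:2, C:3, D:1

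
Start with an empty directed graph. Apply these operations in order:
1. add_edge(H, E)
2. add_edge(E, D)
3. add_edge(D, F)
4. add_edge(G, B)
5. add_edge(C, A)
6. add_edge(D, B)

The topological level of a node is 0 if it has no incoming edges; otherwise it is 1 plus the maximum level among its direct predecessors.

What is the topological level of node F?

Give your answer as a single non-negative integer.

Op 1: add_edge(H, E). Edges now: 1
Op 2: add_edge(E, D). Edges now: 2
Op 3: add_edge(D, F). Edges now: 3
Op 4: add_edge(G, B). Edges now: 4
Op 5: add_edge(C, A). Edges now: 5
Op 6: add_edge(D, B). Edges now: 6
Compute levels (Kahn BFS):
  sources (in-degree 0): C, G, H
  process C: level=0
    C->A: in-degree(A)=0, level(A)=1, enqueue
  process G: level=0
    G->B: in-degree(B)=1, level(B)>=1
  process H: level=0
    H->E: in-degree(E)=0, level(E)=1, enqueue
  process A: level=1
  process E: level=1
    E->D: in-degree(D)=0, level(D)=2, enqueue
  process D: level=2
    D->B: in-degree(B)=0, level(B)=3, enqueue
    D->F: in-degree(F)=0, level(F)=3, enqueue
  process B: level=3
  process F: level=3
All levels: A:1, B:3, C:0, D:2, E:1, F:3, G:0, H:0
level(F) = 3

Answer: 3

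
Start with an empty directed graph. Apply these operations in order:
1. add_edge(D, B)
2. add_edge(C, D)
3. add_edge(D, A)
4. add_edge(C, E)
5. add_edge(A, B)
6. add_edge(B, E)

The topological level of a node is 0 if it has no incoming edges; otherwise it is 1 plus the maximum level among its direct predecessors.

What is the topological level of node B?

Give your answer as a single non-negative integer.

Op 1: add_edge(D, B). Edges now: 1
Op 2: add_edge(C, D). Edges now: 2
Op 3: add_edge(D, A). Edges now: 3
Op 4: add_edge(C, E). Edges now: 4
Op 5: add_edge(A, B). Edges now: 5
Op 6: add_edge(B, E). Edges now: 6
Compute levels (Kahn BFS):
  sources (in-degree 0): C
  process C: level=0
    C->D: in-degree(D)=0, level(D)=1, enqueue
    C->E: in-degree(E)=1, level(E)>=1
  process D: level=1
    D->A: in-degree(A)=0, level(A)=2, enqueue
    D->B: in-degree(B)=1, level(B)>=2
  process A: level=2
    A->B: in-degree(B)=0, level(B)=3, enqueue
  process B: level=3
    B->E: in-degree(E)=0, level(E)=4, enqueue
  process E: level=4
All levels: A:2, B:3, C:0, D:1, E:4
level(B) = 3

Answer: 3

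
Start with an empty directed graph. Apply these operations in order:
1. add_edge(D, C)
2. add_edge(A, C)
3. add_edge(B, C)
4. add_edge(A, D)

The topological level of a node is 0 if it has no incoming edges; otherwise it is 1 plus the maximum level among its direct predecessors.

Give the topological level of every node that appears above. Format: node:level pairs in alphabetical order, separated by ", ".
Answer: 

Answer: A:0, B:0, C:2, D:1

Derivation:
Op 1: add_edge(D, C). Edges now: 1
Op 2: add_edge(A, C). Edges now: 2
Op 3: add_edge(B, C). Edges now: 3
Op 4: add_edge(A, D). Edges now: 4
Compute levels (Kahn BFS):
  sources (in-degree 0): A, B
  process A: level=0
    A->C: in-degree(C)=2, level(C)>=1
    A->D: in-degree(D)=0, level(D)=1, enqueue
  process B: level=0
    B->C: in-degree(C)=1, level(C)>=1
  process D: level=1
    D->C: in-degree(C)=0, level(C)=2, enqueue
  process C: level=2
All levels: A:0, B:0, C:2, D:1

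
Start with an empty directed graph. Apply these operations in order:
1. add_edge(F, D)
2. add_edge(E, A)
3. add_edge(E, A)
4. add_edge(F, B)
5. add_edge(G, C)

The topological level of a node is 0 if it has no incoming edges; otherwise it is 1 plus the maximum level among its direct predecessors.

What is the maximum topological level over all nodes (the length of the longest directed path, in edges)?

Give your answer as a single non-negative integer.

Answer: 1

Derivation:
Op 1: add_edge(F, D). Edges now: 1
Op 2: add_edge(E, A). Edges now: 2
Op 3: add_edge(E, A) (duplicate, no change). Edges now: 2
Op 4: add_edge(F, B). Edges now: 3
Op 5: add_edge(G, C). Edges now: 4
Compute levels (Kahn BFS):
  sources (in-degree 0): E, F, G
  process E: level=0
    E->A: in-degree(A)=0, level(A)=1, enqueue
  process F: level=0
    F->B: in-degree(B)=0, level(B)=1, enqueue
    F->D: in-degree(D)=0, level(D)=1, enqueue
  process G: level=0
    G->C: in-degree(C)=0, level(C)=1, enqueue
  process A: level=1
  process B: level=1
  process D: level=1
  process C: level=1
All levels: A:1, B:1, C:1, D:1, E:0, F:0, G:0
max level = 1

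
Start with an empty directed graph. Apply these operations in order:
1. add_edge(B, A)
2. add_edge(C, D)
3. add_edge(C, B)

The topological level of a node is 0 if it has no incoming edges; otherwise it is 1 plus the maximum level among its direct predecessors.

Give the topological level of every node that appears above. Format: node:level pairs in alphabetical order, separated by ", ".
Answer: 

Answer: A:2, B:1, C:0, D:1

Derivation:
Op 1: add_edge(B, A). Edges now: 1
Op 2: add_edge(C, D). Edges now: 2
Op 3: add_edge(C, B). Edges now: 3
Compute levels (Kahn BFS):
  sources (in-degree 0): C
  process C: level=0
    C->B: in-degree(B)=0, level(B)=1, enqueue
    C->D: in-degree(D)=0, level(D)=1, enqueue
  process B: level=1
    B->A: in-degree(A)=0, level(A)=2, enqueue
  process D: level=1
  process A: level=2
All levels: A:2, B:1, C:0, D:1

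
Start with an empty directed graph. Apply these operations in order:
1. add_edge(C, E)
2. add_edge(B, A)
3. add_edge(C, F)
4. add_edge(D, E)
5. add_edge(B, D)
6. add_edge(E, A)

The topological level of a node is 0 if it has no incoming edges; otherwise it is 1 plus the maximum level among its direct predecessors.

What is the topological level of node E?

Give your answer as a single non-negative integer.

Answer: 2

Derivation:
Op 1: add_edge(C, E). Edges now: 1
Op 2: add_edge(B, A). Edges now: 2
Op 3: add_edge(C, F). Edges now: 3
Op 4: add_edge(D, E). Edges now: 4
Op 5: add_edge(B, D). Edges now: 5
Op 6: add_edge(E, A). Edges now: 6
Compute levels (Kahn BFS):
  sources (in-degree 0): B, C
  process B: level=0
    B->A: in-degree(A)=1, level(A)>=1
    B->D: in-degree(D)=0, level(D)=1, enqueue
  process C: level=0
    C->E: in-degree(E)=1, level(E)>=1
    C->F: in-degree(F)=0, level(F)=1, enqueue
  process D: level=1
    D->E: in-degree(E)=0, level(E)=2, enqueue
  process F: level=1
  process E: level=2
    E->A: in-degree(A)=0, level(A)=3, enqueue
  process A: level=3
All levels: A:3, B:0, C:0, D:1, E:2, F:1
level(E) = 2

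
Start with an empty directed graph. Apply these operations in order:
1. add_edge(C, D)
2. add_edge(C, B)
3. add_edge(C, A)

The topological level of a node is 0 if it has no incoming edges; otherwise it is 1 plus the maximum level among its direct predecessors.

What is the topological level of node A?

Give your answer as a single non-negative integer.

Answer: 1

Derivation:
Op 1: add_edge(C, D). Edges now: 1
Op 2: add_edge(C, B). Edges now: 2
Op 3: add_edge(C, A). Edges now: 3
Compute levels (Kahn BFS):
  sources (in-degree 0): C
  process C: level=0
    C->A: in-degree(A)=0, level(A)=1, enqueue
    C->B: in-degree(B)=0, level(B)=1, enqueue
    C->D: in-degree(D)=0, level(D)=1, enqueue
  process A: level=1
  process B: level=1
  process D: level=1
All levels: A:1, B:1, C:0, D:1
level(A) = 1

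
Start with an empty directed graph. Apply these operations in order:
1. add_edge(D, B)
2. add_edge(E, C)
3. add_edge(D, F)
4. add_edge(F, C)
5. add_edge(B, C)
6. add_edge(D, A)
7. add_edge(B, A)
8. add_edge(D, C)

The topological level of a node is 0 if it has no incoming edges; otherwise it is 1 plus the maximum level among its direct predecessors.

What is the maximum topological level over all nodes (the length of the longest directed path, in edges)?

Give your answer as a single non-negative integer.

Answer: 2

Derivation:
Op 1: add_edge(D, B). Edges now: 1
Op 2: add_edge(E, C). Edges now: 2
Op 3: add_edge(D, F). Edges now: 3
Op 4: add_edge(F, C). Edges now: 4
Op 5: add_edge(B, C). Edges now: 5
Op 6: add_edge(D, A). Edges now: 6
Op 7: add_edge(B, A). Edges now: 7
Op 8: add_edge(D, C). Edges now: 8
Compute levels (Kahn BFS):
  sources (in-degree 0): D, E
  process D: level=0
    D->A: in-degree(A)=1, level(A)>=1
    D->B: in-degree(B)=0, level(B)=1, enqueue
    D->C: in-degree(C)=3, level(C)>=1
    D->F: in-degree(F)=0, level(F)=1, enqueue
  process E: level=0
    E->C: in-degree(C)=2, level(C)>=1
  process B: level=1
    B->A: in-degree(A)=0, level(A)=2, enqueue
    B->C: in-degree(C)=1, level(C)>=2
  process F: level=1
    F->C: in-degree(C)=0, level(C)=2, enqueue
  process A: level=2
  process C: level=2
All levels: A:2, B:1, C:2, D:0, E:0, F:1
max level = 2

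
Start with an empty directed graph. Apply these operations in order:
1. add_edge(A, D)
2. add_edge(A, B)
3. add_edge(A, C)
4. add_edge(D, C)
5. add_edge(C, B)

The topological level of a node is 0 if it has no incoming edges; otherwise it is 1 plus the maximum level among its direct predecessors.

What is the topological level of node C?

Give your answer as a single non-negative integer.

Answer: 2

Derivation:
Op 1: add_edge(A, D). Edges now: 1
Op 2: add_edge(A, B). Edges now: 2
Op 3: add_edge(A, C). Edges now: 3
Op 4: add_edge(D, C). Edges now: 4
Op 5: add_edge(C, B). Edges now: 5
Compute levels (Kahn BFS):
  sources (in-degree 0): A
  process A: level=0
    A->B: in-degree(B)=1, level(B)>=1
    A->C: in-degree(C)=1, level(C)>=1
    A->D: in-degree(D)=0, level(D)=1, enqueue
  process D: level=1
    D->C: in-degree(C)=0, level(C)=2, enqueue
  process C: level=2
    C->B: in-degree(B)=0, level(B)=3, enqueue
  process B: level=3
All levels: A:0, B:3, C:2, D:1
level(C) = 2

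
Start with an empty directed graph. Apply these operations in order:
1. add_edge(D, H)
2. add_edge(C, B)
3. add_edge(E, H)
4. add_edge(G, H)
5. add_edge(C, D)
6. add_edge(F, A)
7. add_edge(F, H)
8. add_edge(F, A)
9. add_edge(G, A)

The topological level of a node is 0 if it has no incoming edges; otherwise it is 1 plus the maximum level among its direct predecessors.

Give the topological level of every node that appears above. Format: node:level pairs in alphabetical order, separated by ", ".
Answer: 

Op 1: add_edge(D, H). Edges now: 1
Op 2: add_edge(C, B). Edges now: 2
Op 3: add_edge(E, H). Edges now: 3
Op 4: add_edge(G, H). Edges now: 4
Op 5: add_edge(C, D). Edges now: 5
Op 6: add_edge(F, A). Edges now: 6
Op 7: add_edge(F, H). Edges now: 7
Op 8: add_edge(F, A) (duplicate, no change). Edges now: 7
Op 9: add_edge(G, A). Edges now: 8
Compute levels (Kahn BFS):
  sources (in-degree 0): C, E, F, G
  process C: level=0
    C->B: in-degree(B)=0, level(B)=1, enqueue
    C->D: in-degree(D)=0, level(D)=1, enqueue
  process E: level=0
    E->H: in-degree(H)=3, level(H)>=1
  process F: level=0
    F->A: in-degree(A)=1, level(A)>=1
    F->H: in-degree(H)=2, level(H)>=1
  process G: level=0
    G->A: in-degree(A)=0, level(A)=1, enqueue
    G->H: in-degree(H)=1, level(H)>=1
  process B: level=1
  process D: level=1
    D->H: in-degree(H)=0, level(H)=2, enqueue
  process A: level=1
  process H: level=2
All levels: A:1, B:1, C:0, D:1, E:0, F:0, G:0, H:2

Answer: A:1, B:1, C:0, D:1, E:0, F:0, G:0, H:2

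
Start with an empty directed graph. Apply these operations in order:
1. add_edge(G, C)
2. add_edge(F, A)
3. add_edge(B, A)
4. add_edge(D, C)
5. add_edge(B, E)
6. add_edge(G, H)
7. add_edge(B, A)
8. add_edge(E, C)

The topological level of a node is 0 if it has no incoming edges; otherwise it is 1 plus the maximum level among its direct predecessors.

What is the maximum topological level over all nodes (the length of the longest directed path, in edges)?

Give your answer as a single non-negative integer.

Op 1: add_edge(G, C). Edges now: 1
Op 2: add_edge(F, A). Edges now: 2
Op 3: add_edge(B, A). Edges now: 3
Op 4: add_edge(D, C). Edges now: 4
Op 5: add_edge(B, E). Edges now: 5
Op 6: add_edge(G, H). Edges now: 6
Op 7: add_edge(B, A) (duplicate, no change). Edges now: 6
Op 8: add_edge(E, C). Edges now: 7
Compute levels (Kahn BFS):
  sources (in-degree 0): B, D, F, G
  process B: level=0
    B->A: in-degree(A)=1, level(A)>=1
    B->E: in-degree(E)=0, level(E)=1, enqueue
  process D: level=0
    D->C: in-degree(C)=2, level(C)>=1
  process F: level=0
    F->A: in-degree(A)=0, level(A)=1, enqueue
  process G: level=0
    G->C: in-degree(C)=1, level(C)>=1
    G->H: in-degree(H)=0, level(H)=1, enqueue
  process E: level=1
    E->C: in-degree(C)=0, level(C)=2, enqueue
  process A: level=1
  process H: level=1
  process C: level=2
All levels: A:1, B:0, C:2, D:0, E:1, F:0, G:0, H:1
max level = 2

Answer: 2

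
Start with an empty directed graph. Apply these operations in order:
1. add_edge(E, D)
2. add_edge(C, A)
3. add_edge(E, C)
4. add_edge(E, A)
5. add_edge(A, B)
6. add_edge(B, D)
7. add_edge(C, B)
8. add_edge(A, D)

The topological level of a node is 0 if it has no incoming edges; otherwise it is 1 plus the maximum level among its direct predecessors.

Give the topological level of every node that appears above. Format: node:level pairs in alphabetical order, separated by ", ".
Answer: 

Op 1: add_edge(E, D). Edges now: 1
Op 2: add_edge(C, A). Edges now: 2
Op 3: add_edge(E, C). Edges now: 3
Op 4: add_edge(E, A). Edges now: 4
Op 5: add_edge(A, B). Edges now: 5
Op 6: add_edge(B, D). Edges now: 6
Op 7: add_edge(C, B). Edges now: 7
Op 8: add_edge(A, D). Edges now: 8
Compute levels (Kahn BFS):
  sources (in-degree 0): E
  process E: level=0
    E->A: in-degree(A)=1, level(A)>=1
    E->C: in-degree(C)=0, level(C)=1, enqueue
    E->D: in-degree(D)=2, level(D)>=1
  process C: level=1
    C->A: in-degree(A)=0, level(A)=2, enqueue
    C->B: in-degree(B)=1, level(B)>=2
  process A: level=2
    A->B: in-degree(B)=0, level(B)=3, enqueue
    A->D: in-degree(D)=1, level(D)>=3
  process B: level=3
    B->D: in-degree(D)=0, level(D)=4, enqueue
  process D: level=4
All levels: A:2, B:3, C:1, D:4, E:0

Answer: A:2, B:3, C:1, D:4, E:0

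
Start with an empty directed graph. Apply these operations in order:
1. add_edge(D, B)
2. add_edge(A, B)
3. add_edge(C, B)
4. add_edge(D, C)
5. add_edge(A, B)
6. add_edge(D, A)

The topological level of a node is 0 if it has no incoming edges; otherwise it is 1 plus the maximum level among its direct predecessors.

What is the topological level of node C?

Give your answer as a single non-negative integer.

Op 1: add_edge(D, B). Edges now: 1
Op 2: add_edge(A, B). Edges now: 2
Op 3: add_edge(C, B). Edges now: 3
Op 4: add_edge(D, C). Edges now: 4
Op 5: add_edge(A, B) (duplicate, no change). Edges now: 4
Op 6: add_edge(D, A). Edges now: 5
Compute levels (Kahn BFS):
  sources (in-degree 0): D
  process D: level=0
    D->A: in-degree(A)=0, level(A)=1, enqueue
    D->B: in-degree(B)=2, level(B)>=1
    D->C: in-degree(C)=0, level(C)=1, enqueue
  process A: level=1
    A->B: in-degree(B)=1, level(B)>=2
  process C: level=1
    C->B: in-degree(B)=0, level(B)=2, enqueue
  process B: level=2
All levels: A:1, B:2, C:1, D:0
level(C) = 1

Answer: 1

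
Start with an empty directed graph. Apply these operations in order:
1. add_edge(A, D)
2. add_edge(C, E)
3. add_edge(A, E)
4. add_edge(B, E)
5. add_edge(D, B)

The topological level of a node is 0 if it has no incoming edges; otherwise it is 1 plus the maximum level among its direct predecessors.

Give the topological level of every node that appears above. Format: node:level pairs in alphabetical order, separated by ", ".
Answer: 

Op 1: add_edge(A, D). Edges now: 1
Op 2: add_edge(C, E). Edges now: 2
Op 3: add_edge(A, E). Edges now: 3
Op 4: add_edge(B, E). Edges now: 4
Op 5: add_edge(D, B). Edges now: 5
Compute levels (Kahn BFS):
  sources (in-degree 0): A, C
  process A: level=0
    A->D: in-degree(D)=0, level(D)=1, enqueue
    A->E: in-degree(E)=2, level(E)>=1
  process C: level=0
    C->E: in-degree(E)=1, level(E)>=1
  process D: level=1
    D->B: in-degree(B)=0, level(B)=2, enqueue
  process B: level=2
    B->E: in-degree(E)=0, level(E)=3, enqueue
  process E: level=3
All levels: A:0, B:2, C:0, D:1, E:3

Answer: A:0, B:2, C:0, D:1, E:3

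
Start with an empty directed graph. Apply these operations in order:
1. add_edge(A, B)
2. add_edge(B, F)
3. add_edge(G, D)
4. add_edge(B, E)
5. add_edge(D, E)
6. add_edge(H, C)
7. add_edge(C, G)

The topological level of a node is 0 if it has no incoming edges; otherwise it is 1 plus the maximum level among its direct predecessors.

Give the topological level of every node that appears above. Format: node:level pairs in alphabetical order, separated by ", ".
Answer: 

Op 1: add_edge(A, B). Edges now: 1
Op 2: add_edge(B, F). Edges now: 2
Op 3: add_edge(G, D). Edges now: 3
Op 4: add_edge(B, E). Edges now: 4
Op 5: add_edge(D, E). Edges now: 5
Op 6: add_edge(H, C). Edges now: 6
Op 7: add_edge(C, G). Edges now: 7
Compute levels (Kahn BFS):
  sources (in-degree 0): A, H
  process A: level=0
    A->B: in-degree(B)=0, level(B)=1, enqueue
  process H: level=0
    H->C: in-degree(C)=0, level(C)=1, enqueue
  process B: level=1
    B->E: in-degree(E)=1, level(E)>=2
    B->F: in-degree(F)=0, level(F)=2, enqueue
  process C: level=1
    C->G: in-degree(G)=0, level(G)=2, enqueue
  process F: level=2
  process G: level=2
    G->D: in-degree(D)=0, level(D)=3, enqueue
  process D: level=3
    D->E: in-degree(E)=0, level(E)=4, enqueue
  process E: level=4
All levels: A:0, B:1, C:1, D:3, E:4, F:2, G:2, H:0

Answer: A:0, B:1, C:1, D:3, E:4, F:2, G:2, H:0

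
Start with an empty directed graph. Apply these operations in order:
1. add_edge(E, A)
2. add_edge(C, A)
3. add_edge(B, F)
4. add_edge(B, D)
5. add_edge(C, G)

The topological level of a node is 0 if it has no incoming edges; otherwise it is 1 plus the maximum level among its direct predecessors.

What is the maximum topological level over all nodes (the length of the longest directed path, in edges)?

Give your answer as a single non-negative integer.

Answer: 1

Derivation:
Op 1: add_edge(E, A). Edges now: 1
Op 2: add_edge(C, A). Edges now: 2
Op 3: add_edge(B, F). Edges now: 3
Op 4: add_edge(B, D). Edges now: 4
Op 5: add_edge(C, G). Edges now: 5
Compute levels (Kahn BFS):
  sources (in-degree 0): B, C, E
  process B: level=0
    B->D: in-degree(D)=0, level(D)=1, enqueue
    B->F: in-degree(F)=0, level(F)=1, enqueue
  process C: level=0
    C->A: in-degree(A)=1, level(A)>=1
    C->G: in-degree(G)=0, level(G)=1, enqueue
  process E: level=0
    E->A: in-degree(A)=0, level(A)=1, enqueue
  process D: level=1
  process F: level=1
  process G: level=1
  process A: level=1
All levels: A:1, B:0, C:0, D:1, E:0, F:1, G:1
max level = 1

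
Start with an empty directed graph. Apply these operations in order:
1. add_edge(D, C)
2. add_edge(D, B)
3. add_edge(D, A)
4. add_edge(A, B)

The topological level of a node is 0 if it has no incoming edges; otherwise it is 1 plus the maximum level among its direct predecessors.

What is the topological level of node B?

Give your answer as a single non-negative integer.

Answer: 2

Derivation:
Op 1: add_edge(D, C). Edges now: 1
Op 2: add_edge(D, B). Edges now: 2
Op 3: add_edge(D, A). Edges now: 3
Op 4: add_edge(A, B). Edges now: 4
Compute levels (Kahn BFS):
  sources (in-degree 0): D
  process D: level=0
    D->A: in-degree(A)=0, level(A)=1, enqueue
    D->B: in-degree(B)=1, level(B)>=1
    D->C: in-degree(C)=0, level(C)=1, enqueue
  process A: level=1
    A->B: in-degree(B)=0, level(B)=2, enqueue
  process C: level=1
  process B: level=2
All levels: A:1, B:2, C:1, D:0
level(B) = 2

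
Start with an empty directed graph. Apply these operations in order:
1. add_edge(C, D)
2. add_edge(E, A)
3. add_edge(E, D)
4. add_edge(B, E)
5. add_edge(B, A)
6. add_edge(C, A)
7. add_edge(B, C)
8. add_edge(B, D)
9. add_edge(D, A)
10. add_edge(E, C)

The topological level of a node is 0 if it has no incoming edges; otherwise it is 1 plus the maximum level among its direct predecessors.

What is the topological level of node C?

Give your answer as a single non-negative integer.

Op 1: add_edge(C, D). Edges now: 1
Op 2: add_edge(E, A). Edges now: 2
Op 3: add_edge(E, D). Edges now: 3
Op 4: add_edge(B, E). Edges now: 4
Op 5: add_edge(B, A). Edges now: 5
Op 6: add_edge(C, A). Edges now: 6
Op 7: add_edge(B, C). Edges now: 7
Op 8: add_edge(B, D). Edges now: 8
Op 9: add_edge(D, A). Edges now: 9
Op 10: add_edge(E, C). Edges now: 10
Compute levels (Kahn BFS):
  sources (in-degree 0): B
  process B: level=0
    B->A: in-degree(A)=3, level(A)>=1
    B->C: in-degree(C)=1, level(C)>=1
    B->D: in-degree(D)=2, level(D)>=1
    B->E: in-degree(E)=0, level(E)=1, enqueue
  process E: level=1
    E->A: in-degree(A)=2, level(A)>=2
    E->C: in-degree(C)=0, level(C)=2, enqueue
    E->D: in-degree(D)=1, level(D)>=2
  process C: level=2
    C->A: in-degree(A)=1, level(A)>=3
    C->D: in-degree(D)=0, level(D)=3, enqueue
  process D: level=3
    D->A: in-degree(A)=0, level(A)=4, enqueue
  process A: level=4
All levels: A:4, B:0, C:2, D:3, E:1
level(C) = 2

Answer: 2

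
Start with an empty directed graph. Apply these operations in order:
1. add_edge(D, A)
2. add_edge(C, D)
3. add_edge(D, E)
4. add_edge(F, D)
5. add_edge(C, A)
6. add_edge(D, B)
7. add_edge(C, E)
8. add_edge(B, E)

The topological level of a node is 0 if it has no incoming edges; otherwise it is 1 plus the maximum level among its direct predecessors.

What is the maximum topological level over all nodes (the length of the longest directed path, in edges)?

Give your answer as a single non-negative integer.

Op 1: add_edge(D, A). Edges now: 1
Op 2: add_edge(C, D). Edges now: 2
Op 3: add_edge(D, E). Edges now: 3
Op 4: add_edge(F, D). Edges now: 4
Op 5: add_edge(C, A). Edges now: 5
Op 6: add_edge(D, B). Edges now: 6
Op 7: add_edge(C, E). Edges now: 7
Op 8: add_edge(B, E). Edges now: 8
Compute levels (Kahn BFS):
  sources (in-degree 0): C, F
  process C: level=0
    C->A: in-degree(A)=1, level(A)>=1
    C->D: in-degree(D)=1, level(D)>=1
    C->E: in-degree(E)=2, level(E)>=1
  process F: level=0
    F->D: in-degree(D)=0, level(D)=1, enqueue
  process D: level=1
    D->A: in-degree(A)=0, level(A)=2, enqueue
    D->B: in-degree(B)=0, level(B)=2, enqueue
    D->E: in-degree(E)=1, level(E)>=2
  process A: level=2
  process B: level=2
    B->E: in-degree(E)=0, level(E)=3, enqueue
  process E: level=3
All levels: A:2, B:2, C:0, D:1, E:3, F:0
max level = 3

Answer: 3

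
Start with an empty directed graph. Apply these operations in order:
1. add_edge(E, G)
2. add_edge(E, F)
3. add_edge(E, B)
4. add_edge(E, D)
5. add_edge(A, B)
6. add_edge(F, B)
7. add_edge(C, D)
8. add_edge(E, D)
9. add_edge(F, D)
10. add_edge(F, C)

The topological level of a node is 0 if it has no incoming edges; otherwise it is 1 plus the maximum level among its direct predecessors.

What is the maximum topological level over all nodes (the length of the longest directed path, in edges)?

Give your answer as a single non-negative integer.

Answer: 3

Derivation:
Op 1: add_edge(E, G). Edges now: 1
Op 2: add_edge(E, F). Edges now: 2
Op 3: add_edge(E, B). Edges now: 3
Op 4: add_edge(E, D). Edges now: 4
Op 5: add_edge(A, B). Edges now: 5
Op 6: add_edge(F, B). Edges now: 6
Op 7: add_edge(C, D). Edges now: 7
Op 8: add_edge(E, D) (duplicate, no change). Edges now: 7
Op 9: add_edge(F, D). Edges now: 8
Op 10: add_edge(F, C). Edges now: 9
Compute levels (Kahn BFS):
  sources (in-degree 0): A, E
  process A: level=0
    A->B: in-degree(B)=2, level(B)>=1
  process E: level=0
    E->B: in-degree(B)=1, level(B)>=1
    E->D: in-degree(D)=2, level(D)>=1
    E->F: in-degree(F)=0, level(F)=1, enqueue
    E->G: in-degree(G)=0, level(G)=1, enqueue
  process F: level=1
    F->B: in-degree(B)=0, level(B)=2, enqueue
    F->C: in-degree(C)=0, level(C)=2, enqueue
    F->D: in-degree(D)=1, level(D)>=2
  process G: level=1
  process B: level=2
  process C: level=2
    C->D: in-degree(D)=0, level(D)=3, enqueue
  process D: level=3
All levels: A:0, B:2, C:2, D:3, E:0, F:1, G:1
max level = 3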